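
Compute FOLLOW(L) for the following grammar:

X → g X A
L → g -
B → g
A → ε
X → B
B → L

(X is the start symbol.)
{ $ }

In B → L: L is at the end, add FOLLOW(B)

The FOLLOW sets referred to above (computed the same way, to a fixed point):
  FOLLOW(B) = { $ }

Taking the union: FOLLOW(L) = { $ }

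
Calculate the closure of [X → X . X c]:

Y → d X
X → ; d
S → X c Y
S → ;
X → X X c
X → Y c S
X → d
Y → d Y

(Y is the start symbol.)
Start with: [X → X . X c]
  [X → X . X c] has the dot before X: add [X → . ; d], [X → . X X c], [X → . Y c S], [X → . d]
  [X → . Y c S] has the dot before Y: add [Y → . d X], [Y → . d Y]
No further items can be added.

CLOSURE = { [X → . ; d], [X → . X X c], [X → . Y c S], [X → . d], [X → X . X c], [Y → . d X], [Y → . d Y] }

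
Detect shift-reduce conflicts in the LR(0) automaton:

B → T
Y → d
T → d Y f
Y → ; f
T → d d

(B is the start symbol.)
A shift-reduce conflict occurs when an LR(0) state has both:
  - a complete (reduce) item [A → α .] (dot at the end), and
  - a shift item [B → β . c γ] (dot before a terminal).

Augment with B' → B and build the canonical LR(0) collection (I0 = CLOSURE({[B' → . B]}), then GOTO on every symbol after a dot until no new states appear). It has 9 states:
  I0: { [B → . T], [B' → . B], [T → . d Y f], [T → . d d] }  — shift
  I1: { [B' → B .] }  — accept
  I2: { [B → T .] }  — reduce
  I3: { [T → d . Y f], [T → d . d], [Y → . ; f], [Y → . d] }  — shift
  I4: { [Y → ; . f] }  — shift
  I5: { [T → d Y . f] }  — shift
  I6: { [T → d d .], [Y → d .] }  — 2 reduces
  I7: { [T → d Y f .] }  — reduce
  I8: { [Y → ; f .] }  — reduce

No state contains both a complete item and a shift item.

Answer: No shift-reduce conflicts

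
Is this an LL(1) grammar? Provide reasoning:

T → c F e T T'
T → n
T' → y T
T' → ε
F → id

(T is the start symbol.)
A grammar is LL(1) if for each non-terminal N with multiple productions, the predict sets of those productions are pairwise disjoint, where PREDICT(N → α) = (FIRST(α) \ {ε}) ∪ (FOLLOW(N) if α ⇒* ε).

Relevant sets:
  FOLLOW(T') = { $, 'y' }

For T:
  PREDICT(T → c F e T T') = { 'c' }
  PREDICT(T → n) = { 'n' }
For T':
  PREDICT(T' → y T) = { 'y' }
  PREDICT(T' → ε) = { $, 'y' }
F has a single production, so nothing to check there.

Conflict found: Predict set conflict for T': { 'y' }
The grammar is NOT LL(1).

Answer: No. Predict set conflict for T': { 'y' }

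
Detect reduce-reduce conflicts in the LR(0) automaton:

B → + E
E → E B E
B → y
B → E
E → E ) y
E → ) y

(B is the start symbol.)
A reduce-reduce conflict occurs when an LR(0) state has two complete items [A → α .] and [B → β .] — both call for a reduction, and with no lookahead the parser cannot choose between them.

Augment with B' → B and build the canonical LR(0) collection (I0 = CLOSURE({[B' → . B]}), then GOTO on every symbol after a dot until no new states appear). It has 12 states:
  I0: { [B → . + E], [B → . E], [B → . y], [B' → . B], [E → . ) y], [E → . E ) y], [E → . E B E] }  — shift
  I1: { [E → ) . y] }  — shift
  I2: { [B → + . E], [E → . ) y], [E → . E ) y], [E → . E B E] }  — shift
  I3: { [B' → B .] }  — accept
  I4: { [B → . + E], [B → . E], [B → . y], [B → E .], [E → . ) y], [E → . E ) y], [E → . E B E], [E → E . ) y], [E → E . B E] }  — shift, reduce
  I5: { [B → y .] }  — reduce
  I6: { [E → ) . y], [E → E ) . y] }  — shift
  I7: { [E → . ) y], [E → . E ) y], [E → . E B E], [E → E B . E] }  — shift
  I8: { [B → . + E], [B → . E], [B → . y], [E → . ) y], [E → . E ) y], [E → . E B E], [E → E . ) y], [E → E . B E], [E → E B E .] }  — shift, reduce
  I9: { [E → ) y .], [E → E ) y .] }  — 2 reduces
  I10: { [B → + E .], [B → . + E], [B → . E], [B → . y], [E → . ) y], [E → . E ) y], [E → . E B E], [E → E . ) y], [E → E . B E] }  — shift, reduce
  I11: { [E → ) y .] }  — reduce

I9 contains complete items [E → ) y .], [E → E ) y .] — reduce-reduce conflict.

Answer: Yes — I9: [E → ) y .] vs [E → E ) y .]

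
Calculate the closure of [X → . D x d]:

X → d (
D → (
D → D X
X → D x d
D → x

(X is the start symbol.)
{ [D → . (], [D → . D X], [D → . x], [X → . D x d] }

Start with: [X → . D x d]
  [X → . D x d] has the dot before D: add [D → . (], [D → . D X], [D → . x]
No further items can be added.

CLOSURE = { [D → . (], [D → . D X], [D → . x], [X → . D x d] }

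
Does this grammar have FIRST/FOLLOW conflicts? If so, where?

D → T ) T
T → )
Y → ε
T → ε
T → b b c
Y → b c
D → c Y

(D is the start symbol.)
Nullable non-terminals: T, Y.

T: nullable alternative(s) T → ε; FOLLOW(T) = { $, ')' }
  T → ): FIRST \ {ε} = { ')' } — overlaps FOLLOW(T) on { ')' }: CONFLICT
  T → ε: FIRST \ {ε} = { } — this is the only nullable alternative, skip
  T → b b c: FIRST \ {ε} = { 'b' } — disjoint from FOLLOW(T)

Y: nullable alternative(s) Y → ε; FOLLOW(Y) = { $ }
  Y → ε: FIRST \ {ε} = { } — this is the only nullable alternative, skip
  Y → b c: FIRST \ {ε} = { 'b' } — disjoint from FOLLOW(Y)

D has no nullable alternative, so no FIRST/FOLLOW check is needed there.

So the grammar has 1 FIRST/FOLLOW conflict (marked CONFLICT above).

Answer: Yes. T → ')' with FOLLOW(T) on { ')' }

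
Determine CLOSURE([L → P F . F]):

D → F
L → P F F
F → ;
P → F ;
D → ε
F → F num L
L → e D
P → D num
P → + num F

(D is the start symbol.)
Start with: [L → P F . F]
  [L → P F . F] has the dot before F: add [F → . ;], [F → . F num L]
No further items can be added.

CLOSURE = { [F → . ;], [F → . F num L], [L → P F . F] }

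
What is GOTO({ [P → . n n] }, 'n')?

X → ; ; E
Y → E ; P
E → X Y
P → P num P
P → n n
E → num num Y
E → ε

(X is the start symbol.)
{ [P → n . n] }

GOTO(I, 'n') = CLOSURE({ [A → αX.β] : [A → α.Xβ] ∈ I, X = 'n' })

Items with dot before 'n', with the dot advanced:
  [P → . n n] → [P → n . n]
Closure adds nothing (no advanced item has the dot before a non-terminal).

GOTO = { [P → n . n] }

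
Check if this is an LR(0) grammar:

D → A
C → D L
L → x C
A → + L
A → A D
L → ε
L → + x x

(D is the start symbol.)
No. Shift-reduce conflict between [L → .] and [L → . + x x]

A grammar is LR(0) if no state in the canonical LR(0) collection has:
  - both a shift item (dot before a terminal) and a complete item (shift-reduce conflict), or
  - two or more complete items (reduce-reduce conflict; the accept item [D' → D .] counts as a complete item here).

Augment with D' → D and build the canonical LR(0) collection (I0 = CLOSURE({[D' → . D]}), then GOTO on every symbol after a dot until no new states appear). It has 13 states:
  I0: { [A → . + L], [A → . A D], [D → . A], [D' → . D] }  — shift
  I1: { [A → + . L], [L → . + x x], [L → . x C], [L → .] }  — shift, reduce
  I2: { [A → . + L], [A → . A D], [A → A . D], [D → . A], [D → A .] }  — shift, reduce
  I3: { [D' → D .] }  — accept
  I4: { [A → A D .] }  — reduce
  I5: { [L → + . x x] }  — shift
  I6: { [A → + L .] }  — reduce
  I7: { [A → . + L], [A → . A D], [C → . D L], [D → . A], [L → x . C] }  — shift
  I8: { [L → x C .] }  — reduce
  I9: { [C → D . L], [L → . + x x], [L → . x C], [L → .] }  — shift, reduce
  I10: { [C → D L .] }  — reduce
  I11: { [L → + x . x] }  — shift
  I12: { [L → + x x .] }  — reduce

Conflict in state I1:
  Shift-reduce conflict between [L → .] and [L → . + x x]
So the grammar is NOT LR(0).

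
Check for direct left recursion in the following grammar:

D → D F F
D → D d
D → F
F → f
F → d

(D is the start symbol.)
D → D F F: LEFT RECURSIVE (starts with D)
D → D d: LEFT RECURSIVE (starts with D)
D → F: starts with F
F → f: starts with f
F → d: starts with d

The grammar has direct left recursion on: D.

Answer: Yes, D is left-recursive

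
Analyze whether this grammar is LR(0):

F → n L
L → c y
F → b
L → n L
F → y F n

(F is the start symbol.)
A grammar is LR(0) if no state in the canonical LR(0) collection has:
  - both a shift item (dot before a terminal) and a complete item (shift-reduce conflict), or
  - two or more complete items (reduce-reduce conflict; the accept item [F' → F .] counts as a complete item here).

Augment with F' → F and build the canonical LR(0) collection (I0 = CLOSURE({[F' → . F]}), then GOTO on every symbol after a dot until no new states appear). It has 12 states:
  I0: { [F → . b], [F → . n L], [F → . y F n], [F' → . F] }  — shift
  I1: { [F' → F .] }  — accept
  I2: { [F → b .] }  — reduce
  I3: { [F → n . L], [L → . c y], [L → . n L] }  — shift
  I4: { [F → . b], [F → . n L], [F → . y F n], [F → y . F n] }  — shift
  I5: { [F → y F . n] }  — shift
  I6: { [F → y F n .] }  — reduce
  I7: { [F → n L .] }  — reduce
  I8: { [L → c . y] }  — shift
  I9: { [L → . c y], [L → . n L], [L → n . L] }  — shift
  I10: { [L → n L .] }  — reduce
  I11: { [L → c y .] }  — reduce

Every state is either a pure shift/goto state or contains exactly one complete item and nothing to shift — no conflicts. The grammar is LR(0).

Answer: Yes, the grammar is LR(0)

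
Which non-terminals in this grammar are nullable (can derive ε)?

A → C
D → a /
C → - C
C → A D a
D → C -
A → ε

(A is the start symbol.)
{ 'A' }

A non-terminal is nullable if it can derive ε (the empty string): either it has an ε-production, or it has a production whose right-hand side consists entirely of nullable non-terminals.

ε-productions: A → ε
So A is immediately nullable.
No further non-terminal can be added: every production for the remaining non-terminals contains a terminal or a non-nullable non-terminal.
Nullable = { 'A' }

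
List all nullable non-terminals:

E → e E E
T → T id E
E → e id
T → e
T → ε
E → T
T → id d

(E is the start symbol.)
{ 'E', 'T' }

A non-terminal is nullable if it can derive ε (the empty string): either it has an ε-production, or it has a production whose right-hand side consists entirely of nullable non-terminals.

ε-productions: T → ε
So T is immediately nullable.
E → T: every symbol on the right is nullable, so E is nullable too.
Every non-terminal is now nullable.
Nullable = { 'E', 'T' }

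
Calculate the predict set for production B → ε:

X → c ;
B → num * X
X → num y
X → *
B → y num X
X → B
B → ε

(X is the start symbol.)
PREDICT(B → ε) = (FIRST(RHS) \ {ε}) ∪ (FOLLOW(B) if ε ∈ FIRST(RHS), i.e. RHS ⇒* ε)
The right-hand side is ε (FIRST(ε) = { ε }), so the predict set is FOLLOW(B) = { $ }
PREDICT(B → ε) = { $ }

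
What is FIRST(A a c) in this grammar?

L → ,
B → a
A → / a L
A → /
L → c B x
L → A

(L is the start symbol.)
FIRST sets of the non-terminals involved (from the grammar, by fixed-point iteration):
  FIRST(A) = { '/' }

To compute FIRST(A a c), process the symbols left to right:
Symbol A is a non-terminal. Add FIRST(A) \ {ε} = { '/' }
A is not nullable (ε ∉ FIRST(A)), so stop here.
FIRST(A a c) = { '/' }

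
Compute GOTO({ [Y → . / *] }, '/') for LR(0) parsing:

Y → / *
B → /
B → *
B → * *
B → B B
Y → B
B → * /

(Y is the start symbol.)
{ [Y → / . *] }

GOTO(I, '/') = CLOSURE({ [A → αX.β] : [A → α.Xβ] ∈ I, X = '/' })

Items with dot before '/', with the dot advanced:
  [Y → . / *] → [Y → / . *]
Closure adds nothing (no advanced item has the dot before a non-terminal).

GOTO = { [Y → / . *] }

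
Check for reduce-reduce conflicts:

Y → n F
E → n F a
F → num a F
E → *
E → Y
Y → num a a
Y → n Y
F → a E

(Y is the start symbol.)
A reduce-reduce conflict occurs when an LR(0) state has two complete items [A → α .] and [B → β .] — both call for a reduction, and with no lookahead the parser cannot choose between them.

Augment with Y' → Y and build the canonical LR(0) collection (I0 = CLOSURE({[Y' → . Y]}), then GOTO on every symbol after a dot until no new states appear). It has 21 states:
  I0: { [Y → . n F], [Y → . n Y], [Y → . num a a], [Y' → . Y] }  — shift
  I1: { [Y' → Y .] }  — accept
  I2: { [F → . a E], [F → . num a F], [Y → . n F], [Y → . n Y], [Y → . num a a], [Y → n . F], [Y → n . Y] }  — shift
  I3: { [Y → num . a a] }  — shift
  I4: { [Y → num a . a] }  — shift
  I5: { [Y → num a a .] }  — reduce
  I6: { [Y → n F .] }  — reduce
  I7: { [Y → n Y .] }  — reduce
  I8: { [E → . *], [E → . Y], [E → . n F a], [F → a . E], [Y → . n F], [Y → . n Y], [Y → . num a a] }  — shift
  I9: { [F → num . a F], [Y → num . a a] }  — shift
  I10: { [F → . a E], [F → . num a F], [F → num a . F], [Y → num a . a] }  — shift
  I11: { [F → num a F .] }  — reduce
  I12: { [E → . *], [E → . Y], [E → . n F a], [F → a . E], [Y → . n F], [Y → . n Y], [Y → . num a a], [Y → num a a .] }  — shift, reduce
  I13: { [F → num . a F] }  — shift
  I14: { [F → . a E], [F → . num a F], [F → num a . F] }  — shift
  I15: { [E → * .] }  — reduce
  I16: { [F → a E .] }  — reduce
  I17: { [E → Y .] }  — reduce
  I18: { [E → n . F a], [F → . a E], [F → . num a F], [Y → . n F], [Y → . n Y], [Y → . num a a], [Y → n . F], [Y → n . Y] }  — shift
  I19: { [E → n F . a], [Y → n F .] }  — shift, reduce
  I20: { [E → n F a .] }  — reduce

No state contains more than one complete item.

Answer: No reduce-reduce conflicts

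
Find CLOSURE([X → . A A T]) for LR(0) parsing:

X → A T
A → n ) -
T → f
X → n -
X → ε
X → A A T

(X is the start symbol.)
{ [A → . n ) -], [X → . A A T] }

To compute CLOSURE, for each item [A → α.Bβ] where B is a non-terminal, add [B → .γ] for all productions B → γ; repeat for the newly added items until nothing changes.

Start with: [X → . A A T]
  [X → . A A T] has the dot before A: add [A → . n ) -]
No further items can be added.

CLOSURE = { [A → . n ) -], [X → . A A T] }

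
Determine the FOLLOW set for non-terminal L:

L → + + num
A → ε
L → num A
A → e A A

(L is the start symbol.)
{ $ }

L is the start symbol, so $ ∈ FOLLOW(L).
L does not occur on any right-hand side.

Taking the union: FOLLOW(L) = { $ }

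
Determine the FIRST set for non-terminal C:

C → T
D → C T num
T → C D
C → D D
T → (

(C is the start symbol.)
{ '(' }

To compute FIRST(C), examine every production with C on the left-hand side, reading each right-hand side left to right until a non-nullable symbol is reached.

FIRST sets of the other non-terminals involved (by the same procedure, iterated to a fixed point):
  FIRST(T) = { '(' }
  FIRST(D) = { '(' }

From C → T:
  - T is a non-terminal: add FIRST(T) \ {ε} = { '(' }
    T is not nullable, so stop
From C → D D:
  - D is a non-terminal: add FIRST(D) \ {ε} = { '(' }
    D is not nullable, so stop

Collecting: FIRST(C) = { '(' }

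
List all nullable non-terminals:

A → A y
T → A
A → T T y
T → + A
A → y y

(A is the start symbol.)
None

There are no ε-productions, so no non-terminal can derive ε.
No non-terminals are nullable.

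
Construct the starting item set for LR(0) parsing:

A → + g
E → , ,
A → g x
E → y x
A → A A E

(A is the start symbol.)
{ [A → . + g], [A → . A A E], [A → . g x], [A' → . A] }

First, augment the grammar with A' → A
I₀ = CLOSURE({ [A' → . A] }):
  [A' → . A] has the dot before A: add [A → . + g], [A → . g x], [A → . A A E]
No further items can be added.

I₀ = { [A → . + g], [A → . A A E], [A → . g x], [A' → . A] }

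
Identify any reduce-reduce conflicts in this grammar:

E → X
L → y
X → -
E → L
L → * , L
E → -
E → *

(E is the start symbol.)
Yes — I2: [E → - .] vs [X → - .]

Augment with E' → E and build the canonical LR(0) collection (I0 = CLOSURE({[E' → . E]}), then GOTO on every symbol after a dot until no new states appear). It has 10 states:
  I0: { [E → . *], [E → . -], [E → . L], [E → . X], [E' → . E], [L → . * , L], [L → . y], [X → . -] }  — shift
  I1: { [E → * .], [L → * . , L] }  — shift, reduce
  I2: { [E → - .], [X → - .] }  — 2 reduces
  I3: { [E' → E .] }  — accept
  I4: { [E → L .] }  — reduce
  I5: { [E → X .] }  — reduce
  I6: { [L → y .] }  — reduce
  I7: { [L → * , . L], [L → . * , L], [L → . y] }  — shift
  I8: { [L → * . , L] }  — shift
  I9: { [L → * , L .] }  — reduce

I2 contains complete items [E → - .], [X → - .] — reduce-reduce conflict.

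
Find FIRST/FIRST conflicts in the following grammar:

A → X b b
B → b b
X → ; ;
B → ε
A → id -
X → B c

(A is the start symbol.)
FIRST sets of the non-terminals at (or reachable through a nullable prefix from) the front of some alternative:
  FIRST(X) = { ';', 'b', 'c' }
  FIRST(B) = { 'b', ε }

Productions for A:
  A → X b b: FIRST = { ';', 'b', 'c' }
  A → id -: FIRST = { 'id' }
Productions for B:
  B → b b: FIRST = { 'b' }
  B → ε: FIRST = { ε }
Productions for X:
  X → ; ;: FIRST = { ';' }
  X → B c: FIRST = { 'b', 'c' }

All alternatives of each non-terminal have pairwise disjoint FIRST sets.

Answer: No FIRST/FIRST conflicts.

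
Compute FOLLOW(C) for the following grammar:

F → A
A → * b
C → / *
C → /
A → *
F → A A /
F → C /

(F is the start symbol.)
{ '/' }

In F → C /: C is followed by '/', add FIRST('/') \ {ε} = { '/' }

Taking the union: FOLLOW(C) = { '/' }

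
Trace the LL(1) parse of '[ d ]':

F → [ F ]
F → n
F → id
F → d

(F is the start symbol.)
LL(1) parsing maintains a stack (initially the start symbol over $) and the input. At each step: if the stack top is a terminal, match it against the current input token; if it is a non-terminal N, replace it with the RHS of M[N, lookahead] (the unique production whose predict set contains the lookahead).

Stack is shown with the top on the left.

Stack    Input    Action
------------------------
F $      [ d ] $  output F → [ F ]
[ F ] $  [ d ] $  match '['
F ] $    d ] $    output F → d
d ] $    d ] $    match 'd'
] $      ] $      match ']'
$        $        accept

The string is accepted.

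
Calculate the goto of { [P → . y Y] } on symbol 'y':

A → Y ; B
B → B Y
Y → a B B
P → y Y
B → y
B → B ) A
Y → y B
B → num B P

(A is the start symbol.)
GOTO(I, 'y') = CLOSURE({ [A → αX.β] : [A → α.Xβ] ∈ I, X = 'y' })

Items with dot before 'y', with the dot advanced:
  [P → . y Y] → [P → y . Y]
Closure of the advanced items:
  [P → y . Y] has the dot before Y: add [Y → . a B B], [Y → . y B]

GOTO = { [P → y . Y], [Y → . a B B], [Y → . y B] }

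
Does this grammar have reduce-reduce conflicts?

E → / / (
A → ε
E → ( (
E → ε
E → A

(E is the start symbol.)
Yes — I0: [A → .] vs [E → .]

A reduce-reduce conflict occurs when an LR(0) state has two complete items [A → α .] and [B → β .] — both call for a reduction, and with no lookahead the parser cannot choose between them.

Augment with E' → E and build the canonical LR(0) collection (I0 = CLOSURE({[E' → . E]}), then GOTO on every symbol after a dot until no new states appear). It has 8 states:
  I0: { [A → .], [E → . ( (], [E → . / / (], [E → . A], [E → .], [E' → . E] }  — shift, 2 reduces
  I1: { [E → ( . (] }  — shift
  I2: { [E → / . / (] }  — shift
  I3: { [E → A .] }  — reduce
  I4: { [E' → E .] }  — accept
  I5: { [E → / / . (] }  — shift
  I6: { [E → / / ( .] }  — reduce
  I7: { [E → ( ( .] }  — reduce

I0 contains complete items [A → .], [E → .] — reduce-reduce conflict.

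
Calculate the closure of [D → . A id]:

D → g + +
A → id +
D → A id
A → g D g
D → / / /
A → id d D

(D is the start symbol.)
{ [A → . g D g], [A → . id +], [A → . id d D], [D → . A id] }

Start with: [D → . A id]
  [D → . A id] has the dot before A: add [A → . id +], [A → . g D g], [A → . id d D]
No further items can be added.

CLOSURE = { [A → . g D g], [A → . id +], [A → . id d D], [D → . A id] }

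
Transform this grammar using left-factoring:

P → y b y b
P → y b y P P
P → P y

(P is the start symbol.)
P → y b y P'
P' → b
P' → P P
P → P y

Left-factoring transforms A → αβ₁ | αβ₂ into A → αA' and A' → β₁ | β₂
(α is the longest common prefix among the alternatives). Repeat until
no nonterminal has two alternatives with a common prefix.

Round 1: P has alternatives sharing prefix 'y b y'. Introduce P': P → y b y P'
  Add: P' → b
  Add: P' → P P

No remaining common prefixes — done.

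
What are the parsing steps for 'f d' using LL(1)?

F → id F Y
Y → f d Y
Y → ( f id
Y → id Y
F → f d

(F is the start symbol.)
LL(1) parsing maintains a stack (initially the start symbol over $) and the input. At each step: if the stack top is a terminal, match it against the current input token; if it is a non-terminal N, replace it with the RHS of M[N, lookahead] (the unique production whose predict set contains the lookahead).

Stack is shown with the top on the left.

Stack  Input  Action
--------------------
F $    f d $  output F → f d
f d $  f d $  match 'f'
d $    d $    match 'd'
$      $      accept

The string is accepted.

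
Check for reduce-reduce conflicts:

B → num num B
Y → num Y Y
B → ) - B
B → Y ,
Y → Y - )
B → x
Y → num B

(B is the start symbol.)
Yes — I9: [B → num num B .] vs [Y → num B .]

Augment with B' → B and build the canonical LR(0) collection (I0 = CLOSURE({[B' → . B]}), then GOTO on every symbol after a dot until no new states appear). It has 17 states:
  I0: { [B → . ) - B], [B → . Y ,], [B → . num num B], [B → . x], [B' → . B], [Y → . Y - )], [Y → . num B], [Y → . num Y Y] }  — shift
  I1: { [B → ) . - B] }  — shift
  I2: { [B' → B .] }  — accept
  I3: { [B → Y . ,], [Y → Y . - )] }  — shift
  I4: { [B → . ) - B], [B → . Y ,], [B → . num num B], [B → . x], [B → num . num B], [Y → . Y - )], [Y → . num B], [Y → . num Y Y], [Y → num . B], [Y → num . Y Y] }  — shift
  I5: { [B → x .] }  — reduce
  I6: { [Y → num B .] }  — reduce
  I7: { [B → Y . ,], [Y → . Y - )], [Y → . num B], [Y → . num Y Y], [Y → Y . - )], [Y → num Y . Y] }  — shift
  I8: { [B → . ) - B], [B → . Y ,], [B → . num num B], [B → . x], [B → num . num B], [B → num num . B], [Y → . Y - )], [Y → . num B], [Y → . num Y Y], [Y → num . B], [Y → num . Y Y] }  — shift
  I9: { [B → num num B .], [Y → num B .] }  — 2 reduces
  I10: { [B → Y , .] }  — reduce
  I11: { [Y → Y - . )] }  — shift
  I12: { [Y → Y . - )], [Y → num Y Y .] }  — shift, reduce
  I13: { [B → . ) - B], [B → . Y ,], [B → . num num B], [B → . x], [Y → . Y - )], [Y → . num B], [Y → . num Y Y], [Y → num . B], [Y → num . Y Y] }  — shift
  I14: { [Y → Y - ) .] }  — reduce
  I15: { [B → ) - . B], [B → . ) - B], [B → . Y ,], [B → . num num B], [B → . x], [Y → . Y - )], [Y → . num B], [Y → . num Y Y] }  — shift
  I16: { [B → ) - B .] }  — reduce

I9 contains complete items [B → num num B .], [Y → num B .] — reduce-reduce conflict.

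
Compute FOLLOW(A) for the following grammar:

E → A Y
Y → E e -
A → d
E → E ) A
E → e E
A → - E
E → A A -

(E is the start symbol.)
In E → A Y: A is followed by Y, add FIRST(Y) \ {ε} = { '-', 'd', 'e' }
In E → E ) A: A is at the end, add FOLLOW(E)
In E → A A -: A is followed by A '-', add FIRST(A '-') \ {ε} = { '-', 'd' }
In E → A A -: A is followed by '-', add FIRST('-') \ {ε} = { '-' }

The FOLLOW sets referred to above (computed the same way, to a fixed point):
  FOLLOW(E) = { $, ')', '-', 'd', 'e' }

Taking the union: FOLLOW(A) = { $, ')', '-', 'd', 'e' }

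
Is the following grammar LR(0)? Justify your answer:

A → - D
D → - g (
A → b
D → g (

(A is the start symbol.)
Yes, the grammar is LR(0)

Augment with A' → A and build the canonical LR(0) collection (I0 = CLOSURE({[A' → . A]}), then GOTO on every symbol after a dot until no new states appear). It has 10 states:
  I0: { [A → . - D], [A → . b], [A' → . A] }  — shift
  I1: { [A → - . D], [D → . - g (], [D → . g (] }  — shift
  I2: { [A' → A .] }  — accept
  I3: { [A → b .] }  — reduce
  I4: { [D → - . g (] }  — shift
  I5: { [A → - D .] }  — reduce
  I6: { [D → g . (] }  — shift
  I7: { [D → g ( .] }  — reduce
  I8: { [D → - g . (] }  — shift
  I9: { [D → - g ( .] }  — reduce

Every state is either a pure shift/goto state or contains exactly one complete item and nothing to shift — no conflicts. The grammar is LR(0).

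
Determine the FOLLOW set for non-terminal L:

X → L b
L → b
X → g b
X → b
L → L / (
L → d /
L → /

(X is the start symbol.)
To compute FOLLOW(L), find every occurrence of L on a right-hand side N → α L β: add FIRST(β) \ {ε}, and if β is empty or nullable also add FOLLOW(N). Iterate to a fixed point.

In X → L b: L is followed by b, add FIRST(b) \ {ε} = { 'b' }
In L → L / (: L is followed by '/' '(', add FIRST('/' '(') \ {ε} = { '/' }

Taking the union: FOLLOW(L) = { '/', 'b' }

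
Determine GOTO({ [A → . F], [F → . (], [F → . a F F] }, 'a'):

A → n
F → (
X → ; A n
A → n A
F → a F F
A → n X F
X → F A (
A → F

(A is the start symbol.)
{ [F → . (], [F → . a F F], [F → a . F F] }

GOTO(I, 'a') = CLOSURE({ [A → αX.β] : [A → α.Xβ] ∈ I, X = 'a' })

Items with dot before 'a', with the dot advanced:
  [F → . a F F] → [F → a . F F]
Closure of the advanced items:
  [F → a . F F] has the dot before F: add [F → . (], [F → . a F F]

GOTO = { [F → . (], [F → . a F F], [F → a . F F] }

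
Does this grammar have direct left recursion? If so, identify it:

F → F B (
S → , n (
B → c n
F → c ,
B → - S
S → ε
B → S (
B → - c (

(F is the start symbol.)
Direct left recursion occurs when N → N α for some non-terminal N (the right-hand side begins with the left-hand side itself).

F → F B (: LEFT RECURSIVE (starts with F)
S → , n (: starts with ','
B → c n: starts with c
F → c ,: starts with c
B → - S: starts with '-'
S → ε: starts with ε
B → S (: starts with S
B → - c (: starts with '-'

The grammar has direct left recursion on: F.

Answer: Yes, F is left-recursive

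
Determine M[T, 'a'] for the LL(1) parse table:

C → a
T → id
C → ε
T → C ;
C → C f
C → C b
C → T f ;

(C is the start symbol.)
To find M[T, 'a'], we find productions for T where 'a' is in the predict set (PREDICT(N → α) = (FIRST(α) \ {ε}) ∪ (FOLLOW(N) if α ⇒* ε)).

Relevant sets:
  FIRST(C) = { ';', 'a', 'b', 'f', 'id', ε }

T → id: PREDICT = { 'id' }
T → C ;: PREDICT = { ';', 'a', 'b', 'f', 'id' }
  'a' is in predict set, so this production goes in M[T, 'a']

M[T, 'a'] = T → C ;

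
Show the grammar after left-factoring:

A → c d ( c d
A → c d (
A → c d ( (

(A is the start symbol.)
A → c d ( A'
A' → c d
A' → ε
A' → (

Left-factoring transforms A → αβ₁ | αβ₂ into A → αA' and A' → β₁ | β₂
(α is the longest common prefix among the alternatives). Repeat until
no nonterminal has two alternatives with a common prefix.

Round 1: A has alternatives sharing prefix 'c d ('. Introduce A': A → c d ( A'
  Add: A' → c d
  Add: A' → ε
  Add: A' → (

No remaining common prefixes — done.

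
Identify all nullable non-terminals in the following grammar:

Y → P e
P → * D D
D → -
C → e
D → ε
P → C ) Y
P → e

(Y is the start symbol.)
ε-productions: D → ε
So D is immediately nullable.
No further non-terminal can be added: every production for the remaining non-terminals contains a terminal or a non-nullable non-terminal.
Nullable = { 'D' }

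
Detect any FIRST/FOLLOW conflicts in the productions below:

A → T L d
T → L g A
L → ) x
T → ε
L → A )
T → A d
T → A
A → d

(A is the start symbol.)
Yes. T → L g A with FOLLOW(T) on { ')', 'd' }; T → A d with FOLLOW(T) on { ')', 'd' }; T → A with FOLLOW(T) on { ')', 'd' }

Nullable non-terminals: T.
FIRST sets used below: FIRST(L) = { ')', 'd' }, FIRST(A) = { ')', 'd' }

T: nullable alternative(s) T → ε; FOLLOW(T) = { ')', 'd' }
  T → L g A: FIRST \ {ε} = { ')', 'd' } — overlaps FOLLOW(T) on { ')', 'd' }: CONFLICT
  T → ε: FIRST \ {ε} = { } — this is the only nullable alternative, skip
  T → A d: FIRST \ {ε} = { ')', 'd' } — overlaps FOLLOW(T) on { ')', 'd' }: CONFLICT
  T → A: FIRST \ {ε} = { ')', 'd' } — overlaps FOLLOW(T) on { ')', 'd' }: CONFLICT

A, L have no nullable alternative, so no FIRST/FOLLOW check is needed there.

So the grammar has 3 FIRST/FOLLOW conflicts (marked CONFLICT above).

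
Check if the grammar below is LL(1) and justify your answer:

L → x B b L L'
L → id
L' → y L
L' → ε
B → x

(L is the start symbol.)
A grammar is LL(1) if for each non-terminal N with multiple productions, the predict sets of those productions are pairwise disjoint, where PREDICT(N → α) = (FIRST(α) \ {ε}) ∪ (FOLLOW(N) if α ⇒* ε).

Relevant sets:
  FOLLOW(L') = { $, 'y' }

For L:
  PREDICT(L → x B b L L') = { 'x' }
  PREDICT(L → id) = { 'id' }
For L':
  PREDICT(L' → y L) = { 'y' }
  PREDICT(L' → ε) = { $, 'y' }
B has a single production, so nothing to check there.

Conflict found: Predict set conflict for L': { 'y' }
The grammar is NOT LL(1).

Answer: No. Predict set conflict for L': { 'y' }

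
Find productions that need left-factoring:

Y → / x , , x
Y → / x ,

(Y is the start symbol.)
Yes, Y has productions with common prefix '/ x ,'

Left-factoring is needed when two productions for the same non-terminal
share a common prefix on the right-hand side.

Productions for Y:
  Y → / x , , x
  Y → / x ,

Found common prefix '/ x ,' in productions for Y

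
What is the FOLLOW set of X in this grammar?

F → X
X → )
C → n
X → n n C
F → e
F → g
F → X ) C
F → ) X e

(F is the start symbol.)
In F → X: X is at the end, add FOLLOW(F)
In F → X ) C: X is followed by ')' C, add FIRST(')' C) \ {ε} = { ')' }
In F → ) X e: X is followed by e, add FIRST(e) \ {ε} = { 'e' }

The FOLLOW sets referred to above (computed the same way, to a fixed point):
  FOLLOW(F) = { $ }

Taking the union: FOLLOW(X) = { $, ')', 'e' }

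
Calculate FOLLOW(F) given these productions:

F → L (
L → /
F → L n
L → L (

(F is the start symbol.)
{ $ }

F is the start symbol, so $ ∈ FOLLOW(F).
F does not occur on any right-hand side.

Taking the union: FOLLOW(F) = { $ }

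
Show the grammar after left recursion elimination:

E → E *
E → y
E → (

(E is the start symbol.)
E is directly left-recursive. The standard transformation for
  A → A α₁ | ... | A α_m | β₁ | ... | β_n
is
  A  → β₁ A' | ... | β_n A'
  A' → α₁ A' | ... | α_m A' | ε

E → y becomes E → y E'
E → ( becomes E → ( E'
E → E * becomes E' → * E'
Add E' → ε

Resulting grammar:
E → y E'
E → ( E'
E' → * E'
E' → ε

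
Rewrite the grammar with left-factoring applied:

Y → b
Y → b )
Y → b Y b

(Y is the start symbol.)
Left-factoring transforms A → αβ₁ | αβ₂ into A → αA' and A' → β₁ | β₂
(α is the longest common prefix among the alternatives). Repeat until
no nonterminal has two alternatives with a common prefix.

Round 1: Y has alternatives sharing prefix 'b'. Introduce Y': Y → b Y'
  Add: Y' → ε
  Add: Y' → )
  Add: Y' → Y b

No remaining common prefixes — done.

Resulting grammar:
Y → b Y'
Y' → ε
Y' → )
Y' → Y b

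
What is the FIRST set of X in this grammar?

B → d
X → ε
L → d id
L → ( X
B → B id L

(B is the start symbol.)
{ ε }

To compute FIRST(X), examine every production with X on the left-hand side, reading each right-hand side left to right until a non-nullable symbol is reached.

From X → ε:
  - ε-production, so ε ∈ FIRST(X)

Collecting: FIRST(X) = { ε }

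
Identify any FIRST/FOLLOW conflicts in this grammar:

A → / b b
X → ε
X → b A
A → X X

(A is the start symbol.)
Yes. X → b A with FOLLOW(X) on { 'b' }

A FIRST/FOLLOW conflict occurs when a non-terminal N has a nullable alternative N → β (β ⇒* ε) and another alternative N → α with FIRST(α) ∩ FOLLOW(N) ≠ ∅: on such a lookahead the parser cannot decide between expanding α and letting N vanish via β.

Nullable non-terminals: A, X.
FIRST sets used below: FIRST(X) = { 'b', ε }

A: nullable alternative(s) A → X X; FOLLOW(A) = { $, 'b' }
  A → / b b: FIRST \ {ε} = { '/' } — disjoint from FOLLOW(A)
  A → X X: FIRST \ {ε} = { 'b' } — this is the only nullable alternative, skip

X: nullable alternative(s) X → ε; FOLLOW(X) = { $, 'b' }
  X → ε: FIRST \ {ε} = { } — this is the only nullable alternative, skip
  X → b A: FIRST \ {ε} = { 'b' } — overlaps FOLLOW(X) on { 'b' }: CONFLICT

So the grammar has 1 FIRST/FOLLOW conflict (marked CONFLICT above).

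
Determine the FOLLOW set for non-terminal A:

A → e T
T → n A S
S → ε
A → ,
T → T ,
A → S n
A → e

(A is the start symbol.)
{ $, ',' }

A is the start symbol, so $ ∈ FOLLOW(A).
In T → n A S: A is followed by S, add FIRST(S) \ {ε} = { }
  S is nullable, so also add FOLLOW(T)

The FOLLOW sets referred to above (computed the same way, to a fixed point):
  FOLLOW(T) = { $, ',' }

Taking the union: FOLLOW(A) = { $, ',' }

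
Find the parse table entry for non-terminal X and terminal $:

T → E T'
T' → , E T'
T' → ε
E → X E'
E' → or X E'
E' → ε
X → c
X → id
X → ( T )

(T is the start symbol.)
To find M[X, $], we find productions for X where $ is in the predict set (PREDICT(N → α) = (FIRST(α) \ {ε}) ∪ (FOLLOW(N) if α ⇒* ε)).

X → c: PREDICT = { 'c' }
X → id: PREDICT = { 'id' }
X → ( T ): PREDICT = { '(' }

M[X, $] is empty (no production applies)

Answer: Empty (error entry)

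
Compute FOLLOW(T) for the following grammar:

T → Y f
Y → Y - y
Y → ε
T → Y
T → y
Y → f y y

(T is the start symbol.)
{ $ }

To compute FOLLOW(T), find every occurrence of T on a right-hand side N → α T β: add FIRST(β) \ {ε}, and if β is empty or nullable also add FOLLOW(N). Iterate to a fixed point.

T is the start symbol, so $ ∈ FOLLOW(T).
T does not occur on any right-hand side.

Taking the union: FOLLOW(T) = { $ }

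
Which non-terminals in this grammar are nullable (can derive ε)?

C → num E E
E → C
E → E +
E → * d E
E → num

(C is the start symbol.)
A non-terminal is nullable if it can derive ε (the empty string): either it has an ε-production, or it has a production whose right-hand side consists entirely of nullable non-terminals.

There are no ε-productions, so no non-terminal can derive ε.
No non-terminals are nullable.

Answer: None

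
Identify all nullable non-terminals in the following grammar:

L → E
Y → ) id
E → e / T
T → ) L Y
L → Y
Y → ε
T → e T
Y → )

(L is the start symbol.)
{ 'L', 'Y' }

A non-terminal is nullable if it can derive ε (the empty string): either it has an ε-production, or it has a production whose right-hand side consists entirely of nullable non-terminals.

ε-productions: Y → ε
So Y is immediately nullable.
L → Y: every symbol on the right is nullable, so L is nullable too.
No further non-terminal can be added: every production for the remaining non-terminals contains a terminal or a non-nullable non-terminal.
Nullable = { 'L', 'Y' }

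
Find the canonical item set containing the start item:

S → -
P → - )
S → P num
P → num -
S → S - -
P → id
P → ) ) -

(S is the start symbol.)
First, augment the grammar with S' → S
I₀ = CLOSURE({ [S' → . S] }):
  [S' → . S] has the dot before S: add [S → . -], [S → . P num], [S → . S - -]
  [S → . P num] has the dot before P: add [P → . - )], [P → . num -], [P → . id], [P → . ) ) -]
No further items can be added.

I₀ = { [P → . ) ) -], [P → . - )], [P → . id], [P → . num -], [S → . -], [S → . P num], [S → . S - -], [S' → . S] }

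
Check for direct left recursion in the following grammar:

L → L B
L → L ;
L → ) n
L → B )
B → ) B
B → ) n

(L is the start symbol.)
Yes, L is left-recursive

L → L B: LEFT RECURSIVE (starts with L)
L → L ;: LEFT RECURSIVE (starts with L)
L → ) n: starts with ')'
L → B ): starts with B
B → ) B: starts with ')'
B → ) n: starts with ')'

The grammar has direct left recursion on: L.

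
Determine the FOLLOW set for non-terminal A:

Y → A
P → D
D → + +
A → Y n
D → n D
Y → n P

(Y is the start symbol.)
In Y → A: A is at the end, add FOLLOW(Y)

The FOLLOW sets referred to above (computed the same way, to a fixed point):
  FOLLOW(Y) = { $, 'n' }

Taking the union: FOLLOW(A) = { $, 'n' }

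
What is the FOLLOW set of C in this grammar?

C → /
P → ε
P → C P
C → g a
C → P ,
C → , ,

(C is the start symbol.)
{ $, ',', '/', 'g' }

To compute FOLLOW(C), find every occurrence of C on a right-hand side N → α C β: add FIRST(β) \ {ε}, and if β is empty or nullable also add FOLLOW(N). Iterate to a fixed point.

C is the start symbol, so $ ∈ FOLLOW(C).
In P → C P: C is followed by P, add FIRST(P) \ {ε} = { ',', '/', 'g' }
  P is nullable, so also add FOLLOW(P)

The FOLLOW sets referred to above (computed the same way, to a fixed point):
  FOLLOW(P) = { ',' }

Taking the union: FOLLOW(C) = { $, ',', '/', 'g' }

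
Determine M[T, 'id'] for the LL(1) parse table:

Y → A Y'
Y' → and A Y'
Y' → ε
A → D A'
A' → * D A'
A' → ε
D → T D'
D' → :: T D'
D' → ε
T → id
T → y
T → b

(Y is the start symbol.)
To find M[T, 'id'], we find productions for T where 'id' is in the predict set (PREDICT(N → α) = (FIRST(α) \ {ε}) ∪ (FOLLOW(N) if α ⇒* ε)).

T → id: PREDICT = { 'id' }
  'id' is in predict set, so this production goes in M[T, 'id']
T → y: PREDICT = { 'y' }
T → b: PREDICT = { 'b' }

M[T, 'id'] = T → id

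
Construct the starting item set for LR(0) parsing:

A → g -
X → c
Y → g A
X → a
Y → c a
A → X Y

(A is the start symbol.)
First, augment the grammar with A' → A
I₀ = CLOSURE({ [A' → . A] }):
  [A' → . A] has the dot before A: add [A → . g -], [A → . X Y]
  [A → . X Y] has the dot before X: add [X → . c], [X → . a]
No further items can be added.

I₀ = { [A → . X Y], [A → . g -], [A' → . A], [X → . a], [X → . c] }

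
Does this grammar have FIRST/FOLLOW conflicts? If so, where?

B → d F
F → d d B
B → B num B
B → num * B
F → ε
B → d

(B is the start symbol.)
A FIRST/FOLLOW conflict occurs when a non-terminal N has a nullable alternative N → β (β ⇒* ε) and another alternative N → α with FIRST(α) ∩ FOLLOW(N) ≠ ∅: on such a lookahead the parser cannot decide between expanding α and letting N vanish via β.

Nullable non-terminals: F.

F: nullable alternative(s) F → ε; FOLLOW(F) = { $, 'num' }
  F → d d B: FIRST \ {ε} = { 'd' } — disjoint from FOLLOW(F)
  F → ε: FIRST \ {ε} = { } — this is the only nullable alternative, skip

B has no nullable alternative, so no FIRST/FOLLOW check is needed there.

No FIRST/FOLLOW conflicts found.

Answer: No FIRST/FOLLOW conflicts.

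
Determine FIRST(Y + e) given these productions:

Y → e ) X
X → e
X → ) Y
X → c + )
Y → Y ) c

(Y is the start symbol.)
FIRST sets of the non-terminals involved (from the grammar, by fixed-point iteration):
  FIRST(Y) = { 'e' }

To compute FIRST(Y + e), process the symbols left to right:
Symbol Y is a non-terminal. Add FIRST(Y) \ {ε} = { 'e' }
Y is not nullable (ε ∉ FIRST(Y)), so stop here.
FIRST(Y + e) = { 'e' }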